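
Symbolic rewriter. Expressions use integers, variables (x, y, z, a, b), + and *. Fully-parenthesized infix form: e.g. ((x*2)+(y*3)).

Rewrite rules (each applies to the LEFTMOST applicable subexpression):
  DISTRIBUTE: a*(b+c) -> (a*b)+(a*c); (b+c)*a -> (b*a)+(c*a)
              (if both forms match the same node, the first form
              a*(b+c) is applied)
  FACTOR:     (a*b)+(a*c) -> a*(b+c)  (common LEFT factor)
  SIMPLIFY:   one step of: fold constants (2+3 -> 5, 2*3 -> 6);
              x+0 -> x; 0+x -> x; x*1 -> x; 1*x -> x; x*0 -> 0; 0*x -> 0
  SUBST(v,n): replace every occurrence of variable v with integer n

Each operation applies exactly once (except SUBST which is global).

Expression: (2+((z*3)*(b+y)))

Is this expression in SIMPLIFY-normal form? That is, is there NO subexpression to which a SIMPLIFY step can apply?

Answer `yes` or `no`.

Answer: yes

Derivation:
Expression: (2+((z*3)*(b+y)))
Scanning for simplifiable subexpressions (pre-order)...
  at root: (2+((z*3)*(b+y))) (not simplifiable)
  at R: ((z*3)*(b+y)) (not simplifiable)
  at RL: (z*3) (not simplifiable)
  at RR: (b+y) (not simplifiable)
Result: no simplifiable subexpression found -> normal form.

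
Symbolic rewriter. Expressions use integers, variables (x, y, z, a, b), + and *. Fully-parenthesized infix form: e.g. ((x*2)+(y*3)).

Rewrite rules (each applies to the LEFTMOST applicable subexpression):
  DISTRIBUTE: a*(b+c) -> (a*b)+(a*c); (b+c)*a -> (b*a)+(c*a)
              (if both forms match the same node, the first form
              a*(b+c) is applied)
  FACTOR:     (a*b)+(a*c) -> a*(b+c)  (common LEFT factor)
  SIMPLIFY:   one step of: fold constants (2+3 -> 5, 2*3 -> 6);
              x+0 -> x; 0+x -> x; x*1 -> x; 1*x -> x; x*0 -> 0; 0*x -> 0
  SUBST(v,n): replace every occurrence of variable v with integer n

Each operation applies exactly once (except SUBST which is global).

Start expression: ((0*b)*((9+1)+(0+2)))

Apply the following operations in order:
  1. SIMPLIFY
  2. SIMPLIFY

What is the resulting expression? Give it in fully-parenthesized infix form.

Answer: 0

Derivation:
Start: ((0*b)*((9+1)+(0+2)))
Apply SIMPLIFY at L (target: (0*b)): ((0*b)*((9+1)+(0+2))) -> (0*((9+1)+(0+2)))
Apply SIMPLIFY at root (target: (0*((9+1)+(0+2)))): (0*((9+1)+(0+2))) -> 0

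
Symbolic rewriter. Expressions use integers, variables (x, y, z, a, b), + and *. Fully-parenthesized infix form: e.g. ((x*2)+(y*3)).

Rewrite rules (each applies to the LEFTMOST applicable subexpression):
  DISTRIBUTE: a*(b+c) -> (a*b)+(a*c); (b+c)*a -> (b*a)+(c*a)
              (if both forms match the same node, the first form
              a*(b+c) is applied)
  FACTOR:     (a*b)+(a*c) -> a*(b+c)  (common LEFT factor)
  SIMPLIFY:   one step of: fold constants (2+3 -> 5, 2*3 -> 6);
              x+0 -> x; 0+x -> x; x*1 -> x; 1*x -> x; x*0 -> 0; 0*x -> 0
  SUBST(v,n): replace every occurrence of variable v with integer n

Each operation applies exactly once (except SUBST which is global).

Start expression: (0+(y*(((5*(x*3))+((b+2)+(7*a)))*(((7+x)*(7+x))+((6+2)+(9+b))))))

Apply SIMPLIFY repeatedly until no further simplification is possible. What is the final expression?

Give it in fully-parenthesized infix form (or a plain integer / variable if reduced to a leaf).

Start: (0+(y*(((5*(x*3))+((b+2)+(7*a)))*(((7+x)*(7+x))+((6+2)+(9+b))))))
Step 1: at root: (0+(y*(((5*(x*3))+((b+2)+(7*a)))*(((7+x)*(7+x))+((6+2)+(9+b)))))) -> (y*(((5*(x*3))+((b+2)+(7*a)))*(((7+x)*(7+x))+((6+2)+(9+b))))); overall: (0+(y*(((5*(x*3))+((b+2)+(7*a)))*(((7+x)*(7+x))+((6+2)+(9+b)))))) -> (y*(((5*(x*3))+((b+2)+(7*a)))*(((7+x)*(7+x))+((6+2)+(9+b)))))
Step 2: at RRRL: (6+2) -> 8; overall: (y*(((5*(x*3))+((b+2)+(7*a)))*(((7+x)*(7+x))+((6+2)+(9+b))))) -> (y*(((5*(x*3))+((b+2)+(7*a)))*(((7+x)*(7+x))+(8+(9+b)))))
Fixed point: (y*(((5*(x*3))+((b+2)+(7*a)))*(((7+x)*(7+x))+(8+(9+b)))))

Answer: (y*(((5*(x*3))+((b+2)+(7*a)))*(((7+x)*(7+x))+(8+(9+b)))))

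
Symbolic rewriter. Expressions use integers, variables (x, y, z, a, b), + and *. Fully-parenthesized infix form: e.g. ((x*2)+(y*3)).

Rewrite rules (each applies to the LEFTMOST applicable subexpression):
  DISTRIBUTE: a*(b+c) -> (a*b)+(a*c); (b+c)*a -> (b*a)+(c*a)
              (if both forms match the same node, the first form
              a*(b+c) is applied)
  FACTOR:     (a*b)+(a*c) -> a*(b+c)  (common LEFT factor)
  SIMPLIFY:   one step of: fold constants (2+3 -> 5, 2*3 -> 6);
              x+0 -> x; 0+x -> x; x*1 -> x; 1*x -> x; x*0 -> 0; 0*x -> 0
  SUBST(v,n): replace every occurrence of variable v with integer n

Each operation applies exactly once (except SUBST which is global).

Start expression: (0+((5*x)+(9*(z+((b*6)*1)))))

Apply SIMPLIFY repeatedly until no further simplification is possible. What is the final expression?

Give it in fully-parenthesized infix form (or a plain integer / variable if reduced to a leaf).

Start: (0+((5*x)+(9*(z+((b*6)*1)))))
Step 1: at root: (0+((5*x)+(9*(z+((b*6)*1))))) -> ((5*x)+(9*(z+((b*6)*1)))); overall: (0+((5*x)+(9*(z+((b*6)*1))))) -> ((5*x)+(9*(z+((b*6)*1))))
Step 2: at RRR: ((b*6)*1) -> (b*6); overall: ((5*x)+(9*(z+((b*6)*1)))) -> ((5*x)+(9*(z+(b*6))))
Fixed point: ((5*x)+(9*(z+(b*6))))

Answer: ((5*x)+(9*(z+(b*6))))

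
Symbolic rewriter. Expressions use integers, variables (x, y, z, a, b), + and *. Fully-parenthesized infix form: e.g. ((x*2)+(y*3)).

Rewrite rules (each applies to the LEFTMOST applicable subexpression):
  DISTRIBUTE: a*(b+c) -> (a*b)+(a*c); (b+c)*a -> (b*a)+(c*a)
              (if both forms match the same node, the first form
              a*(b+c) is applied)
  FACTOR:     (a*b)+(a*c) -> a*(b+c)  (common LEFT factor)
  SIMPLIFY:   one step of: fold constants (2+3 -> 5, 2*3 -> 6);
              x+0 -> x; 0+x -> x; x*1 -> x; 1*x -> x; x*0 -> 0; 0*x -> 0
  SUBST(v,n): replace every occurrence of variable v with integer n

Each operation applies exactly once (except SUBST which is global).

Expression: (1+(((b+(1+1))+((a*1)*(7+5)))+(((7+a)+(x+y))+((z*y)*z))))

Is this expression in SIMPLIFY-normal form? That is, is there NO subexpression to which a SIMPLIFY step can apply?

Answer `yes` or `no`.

Answer: no

Derivation:
Expression: (1+(((b+(1+1))+((a*1)*(7+5)))+(((7+a)+(x+y))+((z*y)*z))))
Scanning for simplifiable subexpressions (pre-order)...
  at root: (1+(((b+(1+1))+((a*1)*(7+5)))+(((7+a)+(x+y))+((z*y)*z)))) (not simplifiable)
  at R: (((b+(1+1))+((a*1)*(7+5)))+(((7+a)+(x+y))+((z*y)*z))) (not simplifiable)
  at RL: ((b+(1+1))+((a*1)*(7+5))) (not simplifiable)
  at RLL: (b+(1+1)) (not simplifiable)
  at RLLR: (1+1) (SIMPLIFIABLE)
  at RLR: ((a*1)*(7+5)) (not simplifiable)
  at RLRL: (a*1) (SIMPLIFIABLE)
  at RLRR: (7+5) (SIMPLIFIABLE)
  at RR: (((7+a)+(x+y))+((z*y)*z)) (not simplifiable)
  at RRL: ((7+a)+(x+y)) (not simplifiable)
  at RRLL: (7+a) (not simplifiable)
  at RRLR: (x+y) (not simplifiable)
  at RRR: ((z*y)*z) (not simplifiable)
  at RRRL: (z*y) (not simplifiable)
Found simplifiable subexpr at path RLLR: (1+1)
One SIMPLIFY step would give: (1+(((b+2)+((a*1)*(7+5)))+(((7+a)+(x+y))+((z*y)*z))))
-> NOT in normal form.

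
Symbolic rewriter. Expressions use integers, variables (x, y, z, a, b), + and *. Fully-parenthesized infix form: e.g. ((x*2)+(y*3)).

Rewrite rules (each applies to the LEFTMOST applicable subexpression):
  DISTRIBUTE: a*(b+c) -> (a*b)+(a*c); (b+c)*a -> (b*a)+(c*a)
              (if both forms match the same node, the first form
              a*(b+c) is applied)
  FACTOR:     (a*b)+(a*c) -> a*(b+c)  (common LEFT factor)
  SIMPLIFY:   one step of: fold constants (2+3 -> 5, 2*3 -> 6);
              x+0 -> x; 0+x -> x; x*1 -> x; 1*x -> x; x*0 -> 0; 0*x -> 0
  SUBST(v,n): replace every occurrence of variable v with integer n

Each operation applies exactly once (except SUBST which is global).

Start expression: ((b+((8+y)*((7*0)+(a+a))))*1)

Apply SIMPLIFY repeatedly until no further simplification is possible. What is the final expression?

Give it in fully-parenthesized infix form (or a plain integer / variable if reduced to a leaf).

Answer: (b+((8+y)*(a+a)))

Derivation:
Start: ((b+((8+y)*((7*0)+(a+a))))*1)
Step 1: at root: ((b+((8+y)*((7*0)+(a+a))))*1) -> (b+((8+y)*((7*0)+(a+a)))); overall: ((b+((8+y)*((7*0)+(a+a))))*1) -> (b+((8+y)*((7*0)+(a+a))))
Step 2: at RRL: (7*0) -> 0; overall: (b+((8+y)*((7*0)+(a+a)))) -> (b+((8+y)*(0+(a+a))))
Step 3: at RR: (0+(a+a)) -> (a+a); overall: (b+((8+y)*(0+(a+a)))) -> (b+((8+y)*(a+a)))
Fixed point: (b+((8+y)*(a+a)))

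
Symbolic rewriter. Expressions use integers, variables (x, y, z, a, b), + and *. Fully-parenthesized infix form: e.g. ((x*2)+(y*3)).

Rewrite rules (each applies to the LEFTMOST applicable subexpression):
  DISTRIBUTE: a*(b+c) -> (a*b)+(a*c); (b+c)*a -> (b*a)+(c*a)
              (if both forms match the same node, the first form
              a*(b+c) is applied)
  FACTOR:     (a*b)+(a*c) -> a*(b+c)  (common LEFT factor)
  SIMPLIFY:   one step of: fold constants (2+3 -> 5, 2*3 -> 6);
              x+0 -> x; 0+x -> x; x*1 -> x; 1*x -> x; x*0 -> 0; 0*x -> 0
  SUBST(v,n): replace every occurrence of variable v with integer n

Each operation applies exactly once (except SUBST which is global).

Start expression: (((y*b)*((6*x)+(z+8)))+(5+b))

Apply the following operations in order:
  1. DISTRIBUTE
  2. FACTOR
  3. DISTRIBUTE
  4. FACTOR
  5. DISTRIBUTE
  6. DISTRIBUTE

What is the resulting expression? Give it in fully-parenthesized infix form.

Answer: ((((y*b)*(6*x))+(((y*b)*z)+((y*b)*8)))+(5+b))

Derivation:
Start: (((y*b)*((6*x)+(z+8)))+(5+b))
Apply DISTRIBUTE at L (target: ((y*b)*((6*x)+(z+8)))): (((y*b)*((6*x)+(z+8)))+(5+b)) -> ((((y*b)*(6*x))+((y*b)*(z+8)))+(5+b))
Apply FACTOR at L (target: (((y*b)*(6*x))+((y*b)*(z+8)))): ((((y*b)*(6*x))+((y*b)*(z+8)))+(5+b)) -> (((y*b)*((6*x)+(z+8)))+(5+b))
Apply DISTRIBUTE at L (target: ((y*b)*((6*x)+(z+8)))): (((y*b)*((6*x)+(z+8)))+(5+b)) -> ((((y*b)*(6*x))+((y*b)*(z+8)))+(5+b))
Apply FACTOR at L (target: (((y*b)*(6*x))+((y*b)*(z+8)))): ((((y*b)*(6*x))+((y*b)*(z+8)))+(5+b)) -> (((y*b)*((6*x)+(z+8)))+(5+b))
Apply DISTRIBUTE at L (target: ((y*b)*((6*x)+(z+8)))): (((y*b)*((6*x)+(z+8)))+(5+b)) -> ((((y*b)*(6*x))+((y*b)*(z+8)))+(5+b))
Apply DISTRIBUTE at LR (target: ((y*b)*(z+8))): ((((y*b)*(6*x))+((y*b)*(z+8)))+(5+b)) -> ((((y*b)*(6*x))+(((y*b)*z)+((y*b)*8)))+(5+b))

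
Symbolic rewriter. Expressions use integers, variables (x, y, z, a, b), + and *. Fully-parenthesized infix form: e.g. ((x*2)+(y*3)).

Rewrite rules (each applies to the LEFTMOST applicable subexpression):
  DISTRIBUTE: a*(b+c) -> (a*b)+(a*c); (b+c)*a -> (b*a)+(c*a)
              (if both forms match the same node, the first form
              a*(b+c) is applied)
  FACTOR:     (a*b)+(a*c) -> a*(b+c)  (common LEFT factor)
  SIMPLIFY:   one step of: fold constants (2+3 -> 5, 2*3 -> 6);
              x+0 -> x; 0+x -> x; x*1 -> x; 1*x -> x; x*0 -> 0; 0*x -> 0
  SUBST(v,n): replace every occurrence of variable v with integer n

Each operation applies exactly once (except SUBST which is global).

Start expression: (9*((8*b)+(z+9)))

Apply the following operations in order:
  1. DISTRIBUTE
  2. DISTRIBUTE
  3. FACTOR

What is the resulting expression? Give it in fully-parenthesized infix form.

Start: (9*((8*b)+(z+9)))
Apply DISTRIBUTE at root (target: (9*((8*b)+(z+9)))): (9*((8*b)+(z+9))) -> ((9*(8*b))+(9*(z+9)))
Apply DISTRIBUTE at R (target: (9*(z+9))): ((9*(8*b))+(9*(z+9))) -> ((9*(8*b))+((9*z)+(9*9)))
Apply FACTOR at R (target: ((9*z)+(9*9))): ((9*(8*b))+((9*z)+(9*9))) -> ((9*(8*b))+(9*(z+9)))

Answer: ((9*(8*b))+(9*(z+9)))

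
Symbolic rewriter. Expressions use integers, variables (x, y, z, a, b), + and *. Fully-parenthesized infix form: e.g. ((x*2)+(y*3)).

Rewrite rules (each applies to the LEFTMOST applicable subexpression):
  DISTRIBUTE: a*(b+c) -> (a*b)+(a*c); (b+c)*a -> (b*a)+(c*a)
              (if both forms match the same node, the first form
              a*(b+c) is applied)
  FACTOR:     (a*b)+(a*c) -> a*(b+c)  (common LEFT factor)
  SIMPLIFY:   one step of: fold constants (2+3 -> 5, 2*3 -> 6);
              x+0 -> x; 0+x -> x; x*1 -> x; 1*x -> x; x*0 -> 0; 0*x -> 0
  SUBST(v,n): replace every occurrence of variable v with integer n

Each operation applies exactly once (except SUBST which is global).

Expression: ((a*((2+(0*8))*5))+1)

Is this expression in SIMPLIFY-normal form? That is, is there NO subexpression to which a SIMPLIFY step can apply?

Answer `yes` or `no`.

Expression: ((a*((2+(0*8))*5))+1)
Scanning for simplifiable subexpressions (pre-order)...
  at root: ((a*((2+(0*8))*5))+1) (not simplifiable)
  at L: (a*((2+(0*8))*5)) (not simplifiable)
  at LR: ((2+(0*8))*5) (not simplifiable)
  at LRL: (2+(0*8)) (not simplifiable)
  at LRLR: (0*8) (SIMPLIFIABLE)
Found simplifiable subexpr at path LRLR: (0*8)
One SIMPLIFY step would give: ((a*((2+0)*5))+1)
-> NOT in normal form.

Answer: no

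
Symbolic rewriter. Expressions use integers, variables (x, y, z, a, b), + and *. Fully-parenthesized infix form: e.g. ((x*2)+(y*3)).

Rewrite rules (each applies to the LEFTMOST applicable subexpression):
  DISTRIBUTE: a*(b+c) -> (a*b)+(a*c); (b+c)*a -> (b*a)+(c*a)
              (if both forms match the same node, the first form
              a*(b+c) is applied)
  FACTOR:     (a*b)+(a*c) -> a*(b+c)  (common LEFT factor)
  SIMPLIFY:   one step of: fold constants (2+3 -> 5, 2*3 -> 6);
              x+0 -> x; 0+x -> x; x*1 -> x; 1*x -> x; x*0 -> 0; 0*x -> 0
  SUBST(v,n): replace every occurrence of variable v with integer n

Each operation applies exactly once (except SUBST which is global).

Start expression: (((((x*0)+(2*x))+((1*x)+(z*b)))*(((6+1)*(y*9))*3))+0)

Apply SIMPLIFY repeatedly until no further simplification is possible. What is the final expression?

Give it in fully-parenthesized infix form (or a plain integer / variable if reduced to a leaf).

Start: (((((x*0)+(2*x))+((1*x)+(z*b)))*(((6+1)*(y*9))*3))+0)
Step 1: at root: (((((x*0)+(2*x))+((1*x)+(z*b)))*(((6+1)*(y*9))*3))+0) -> ((((x*0)+(2*x))+((1*x)+(z*b)))*(((6+1)*(y*9))*3)); overall: (((((x*0)+(2*x))+((1*x)+(z*b)))*(((6+1)*(y*9))*3))+0) -> ((((x*0)+(2*x))+((1*x)+(z*b)))*(((6+1)*(y*9))*3))
Step 2: at LLL: (x*0) -> 0; overall: ((((x*0)+(2*x))+((1*x)+(z*b)))*(((6+1)*(y*9))*3)) -> (((0+(2*x))+((1*x)+(z*b)))*(((6+1)*(y*9))*3))
Step 3: at LL: (0+(2*x)) -> (2*x); overall: (((0+(2*x))+((1*x)+(z*b)))*(((6+1)*(y*9))*3)) -> (((2*x)+((1*x)+(z*b)))*(((6+1)*(y*9))*3))
Step 4: at LRL: (1*x) -> x; overall: (((2*x)+((1*x)+(z*b)))*(((6+1)*(y*9))*3)) -> (((2*x)+(x+(z*b)))*(((6+1)*(y*9))*3))
Step 5: at RLL: (6+1) -> 7; overall: (((2*x)+(x+(z*b)))*(((6+1)*(y*9))*3)) -> (((2*x)+(x+(z*b)))*((7*(y*9))*3))
Fixed point: (((2*x)+(x+(z*b)))*((7*(y*9))*3))

Answer: (((2*x)+(x+(z*b)))*((7*(y*9))*3))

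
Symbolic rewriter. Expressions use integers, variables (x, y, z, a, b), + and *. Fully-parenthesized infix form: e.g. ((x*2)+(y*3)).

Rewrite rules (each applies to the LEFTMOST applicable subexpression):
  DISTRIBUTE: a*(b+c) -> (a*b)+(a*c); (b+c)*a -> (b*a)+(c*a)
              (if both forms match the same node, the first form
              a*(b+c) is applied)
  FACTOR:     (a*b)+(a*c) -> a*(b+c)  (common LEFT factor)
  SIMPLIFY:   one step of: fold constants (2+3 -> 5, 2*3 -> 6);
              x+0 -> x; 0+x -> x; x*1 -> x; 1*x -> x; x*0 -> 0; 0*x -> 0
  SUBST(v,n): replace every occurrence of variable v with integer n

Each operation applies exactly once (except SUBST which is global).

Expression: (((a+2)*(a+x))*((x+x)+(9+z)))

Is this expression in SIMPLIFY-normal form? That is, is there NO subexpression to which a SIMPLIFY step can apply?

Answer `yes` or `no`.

Expression: (((a+2)*(a+x))*((x+x)+(9+z)))
Scanning for simplifiable subexpressions (pre-order)...
  at root: (((a+2)*(a+x))*((x+x)+(9+z))) (not simplifiable)
  at L: ((a+2)*(a+x)) (not simplifiable)
  at LL: (a+2) (not simplifiable)
  at LR: (a+x) (not simplifiable)
  at R: ((x+x)+(9+z)) (not simplifiable)
  at RL: (x+x) (not simplifiable)
  at RR: (9+z) (not simplifiable)
Result: no simplifiable subexpression found -> normal form.

Answer: yes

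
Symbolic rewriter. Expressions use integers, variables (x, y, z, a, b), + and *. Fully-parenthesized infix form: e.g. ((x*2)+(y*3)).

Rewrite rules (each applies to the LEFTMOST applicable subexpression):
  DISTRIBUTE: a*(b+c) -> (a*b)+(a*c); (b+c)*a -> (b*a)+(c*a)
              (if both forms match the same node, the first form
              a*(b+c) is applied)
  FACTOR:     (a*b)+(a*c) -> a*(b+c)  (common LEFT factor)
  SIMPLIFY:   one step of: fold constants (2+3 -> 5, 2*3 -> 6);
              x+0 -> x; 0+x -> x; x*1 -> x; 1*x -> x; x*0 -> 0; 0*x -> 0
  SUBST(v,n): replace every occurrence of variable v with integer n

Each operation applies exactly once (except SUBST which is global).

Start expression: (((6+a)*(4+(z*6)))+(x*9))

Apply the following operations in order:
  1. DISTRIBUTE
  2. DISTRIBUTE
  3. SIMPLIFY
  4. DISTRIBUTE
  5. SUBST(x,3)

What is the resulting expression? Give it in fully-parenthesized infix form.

Answer: (((24+(a*4))+((6*(z*6))+(a*(z*6))))+(3*9))

Derivation:
Start: (((6+a)*(4+(z*6)))+(x*9))
Apply DISTRIBUTE at L (target: ((6+a)*(4+(z*6)))): (((6+a)*(4+(z*6)))+(x*9)) -> ((((6+a)*4)+((6+a)*(z*6)))+(x*9))
Apply DISTRIBUTE at LL (target: ((6+a)*4)): ((((6+a)*4)+((6+a)*(z*6)))+(x*9)) -> ((((6*4)+(a*4))+((6+a)*(z*6)))+(x*9))
Apply SIMPLIFY at LLL (target: (6*4)): ((((6*4)+(a*4))+((6+a)*(z*6)))+(x*9)) -> (((24+(a*4))+((6+a)*(z*6)))+(x*9))
Apply DISTRIBUTE at LR (target: ((6+a)*(z*6))): (((24+(a*4))+((6+a)*(z*6)))+(x*9)) -> (((24+(a*4))+((6*(z*6))+(a*(z*6))))+(x*9))
Apply SUBST(x,3): (((24+(a*4))+((6*(z*6))+(a*(z*6))))+(x*9)) -> (((24+(a*4))+((6*(z*6))+(a*(z*6))))+(3*9))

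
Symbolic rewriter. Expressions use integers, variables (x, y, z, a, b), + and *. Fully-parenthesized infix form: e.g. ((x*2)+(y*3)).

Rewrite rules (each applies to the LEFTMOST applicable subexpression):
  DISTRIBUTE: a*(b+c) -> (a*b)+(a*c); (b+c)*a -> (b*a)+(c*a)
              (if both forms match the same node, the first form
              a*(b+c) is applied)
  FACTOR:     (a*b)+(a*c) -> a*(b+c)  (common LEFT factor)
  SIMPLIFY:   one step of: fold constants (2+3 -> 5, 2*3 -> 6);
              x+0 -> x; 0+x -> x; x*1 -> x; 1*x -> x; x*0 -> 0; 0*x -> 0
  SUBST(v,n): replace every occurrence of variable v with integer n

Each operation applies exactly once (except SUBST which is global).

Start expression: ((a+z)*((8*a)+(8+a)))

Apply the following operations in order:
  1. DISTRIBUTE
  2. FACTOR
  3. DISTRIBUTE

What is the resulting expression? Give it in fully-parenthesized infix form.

Start: ((a+z)*((8*a)+(8+a)))
Apply DISTRIBUTE at root (target: ((a+z)*((8*a)+(8+a)))): ((a+z)*((8*a)+(8+a))) -> (((a+z)*(8*a))+((a+z)*(8+a)))
Apply FACTOR at root (target: (((a+z)*(8*a))+((a+z)*(8+a)))): (((a+z)*(8*a))+((a+z)*(8+a))) -> ((a+z)*((8*a)+(8+a)))
Apply DISTRIBUTE at root (target: ((a+z)*((8*a)+(8+a)))): ((a+z)*((8*a)+(8+a))) -> (((a+z)*(8*a))+((a+z)*(8+a)))

Answer: (((a+z)*(8*a))+((a+z)*(8+a)))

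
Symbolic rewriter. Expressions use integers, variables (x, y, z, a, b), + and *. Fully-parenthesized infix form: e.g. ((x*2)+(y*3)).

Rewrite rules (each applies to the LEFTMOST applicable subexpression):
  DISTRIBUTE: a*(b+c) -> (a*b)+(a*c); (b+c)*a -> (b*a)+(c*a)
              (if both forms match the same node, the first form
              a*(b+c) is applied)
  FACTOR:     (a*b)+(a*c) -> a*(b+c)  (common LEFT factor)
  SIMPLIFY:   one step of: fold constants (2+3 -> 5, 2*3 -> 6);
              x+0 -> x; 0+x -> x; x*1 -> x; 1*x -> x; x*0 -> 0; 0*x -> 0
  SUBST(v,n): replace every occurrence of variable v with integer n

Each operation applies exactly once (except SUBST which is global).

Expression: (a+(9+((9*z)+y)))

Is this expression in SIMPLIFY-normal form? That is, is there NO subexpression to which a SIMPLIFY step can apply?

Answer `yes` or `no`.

Answer: yes

Derivation:
Expression: (a+(9+((9*z)+y)))
Scanning for simplifiable subexpressions (pre-order)...
  at root: (a+(9+((9*z)+y))) (not simplifiable)
  at R: (9+((9*z)+y)) (not simplifiable)
  at RR: ((9*z)+y) (not simplifiable)
  at RRL: (9*z) (not simplifiable)
Result: no simplifiable subexpression found -> normal form.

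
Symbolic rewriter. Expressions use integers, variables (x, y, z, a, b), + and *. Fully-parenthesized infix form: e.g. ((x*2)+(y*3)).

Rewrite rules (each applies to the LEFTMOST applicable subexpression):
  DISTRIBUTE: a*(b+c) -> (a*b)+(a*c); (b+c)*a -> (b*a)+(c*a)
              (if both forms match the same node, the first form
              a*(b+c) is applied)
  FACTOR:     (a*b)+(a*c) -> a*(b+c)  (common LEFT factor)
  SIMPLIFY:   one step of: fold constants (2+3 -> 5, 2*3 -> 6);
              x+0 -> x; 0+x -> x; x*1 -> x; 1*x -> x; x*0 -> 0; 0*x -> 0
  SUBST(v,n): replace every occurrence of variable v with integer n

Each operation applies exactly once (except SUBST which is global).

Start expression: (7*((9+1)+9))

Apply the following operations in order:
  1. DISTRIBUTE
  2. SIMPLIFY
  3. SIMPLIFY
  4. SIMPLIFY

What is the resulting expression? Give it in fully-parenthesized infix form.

Answer: (70+63)

Derivation:
Start: (7*((9+1)+9))
Apply DISTRIBUTE at root (target: (7*((9+1)+9))): (7*((9+1)+9)) -> ((7*(9+1))+(7*9))
Apply SIMPLIFY at LR (target: (9+1)): ((7*(9+1))+(7*9)) -> ((7*10)+(7*9))
Apply SIMPLIFY at L (target: (7*10)): ((7*10)+(7*9)) -> (70+(7*9))
Apply SIMPLIFY at R (target: (7*9)): (70+(7*9)) -> (70+63)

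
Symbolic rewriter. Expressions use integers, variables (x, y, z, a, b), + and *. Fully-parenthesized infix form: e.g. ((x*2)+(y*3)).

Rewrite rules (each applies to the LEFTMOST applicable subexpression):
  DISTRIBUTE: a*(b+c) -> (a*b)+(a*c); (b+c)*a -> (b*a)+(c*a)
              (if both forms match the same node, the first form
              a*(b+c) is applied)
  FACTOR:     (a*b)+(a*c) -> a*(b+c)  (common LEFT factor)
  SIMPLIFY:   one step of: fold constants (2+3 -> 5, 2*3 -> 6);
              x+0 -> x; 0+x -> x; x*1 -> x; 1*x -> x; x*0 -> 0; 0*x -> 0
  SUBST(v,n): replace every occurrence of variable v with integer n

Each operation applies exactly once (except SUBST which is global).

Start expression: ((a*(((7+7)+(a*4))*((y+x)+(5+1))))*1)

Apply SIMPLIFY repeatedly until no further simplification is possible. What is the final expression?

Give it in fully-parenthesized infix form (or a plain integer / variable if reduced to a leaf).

Answer: (a*((14+(a*4))*((y+x)+6)))

Derivation:
Start: ((a*(((7+7)+(a*4))*((y+x)+(5+1))))*1)
Step 1: at root: ((a*(((7+7)+(a*4))*((y+x)+(5+1))))*1) -> (a*(((7+7)+(a*4))*((y+x)+(5+1)))); overall: ((a*(((7+7)+(a*4))*((y+x)+(5+1))))*1) -> (a*(((7+7)+(a*4))*((y+x)+(5+1))))
Step 2: at RLL: (7+7) -> 14; overall: (a*(((7+7)+(a*4))*((y+x)+(5+1)))) -> (a*((14+(a*4))*((y+x)+(5+1))))
Step 3: at RRR: (5+1) -> 6; overall: (a*((14+(a*4))*((y+x)+(5+1)))) -> (a*((14+(a*4))*((y+x)+6)))
Fixed point: (a*((14+(a*4))*((y+x)+6)))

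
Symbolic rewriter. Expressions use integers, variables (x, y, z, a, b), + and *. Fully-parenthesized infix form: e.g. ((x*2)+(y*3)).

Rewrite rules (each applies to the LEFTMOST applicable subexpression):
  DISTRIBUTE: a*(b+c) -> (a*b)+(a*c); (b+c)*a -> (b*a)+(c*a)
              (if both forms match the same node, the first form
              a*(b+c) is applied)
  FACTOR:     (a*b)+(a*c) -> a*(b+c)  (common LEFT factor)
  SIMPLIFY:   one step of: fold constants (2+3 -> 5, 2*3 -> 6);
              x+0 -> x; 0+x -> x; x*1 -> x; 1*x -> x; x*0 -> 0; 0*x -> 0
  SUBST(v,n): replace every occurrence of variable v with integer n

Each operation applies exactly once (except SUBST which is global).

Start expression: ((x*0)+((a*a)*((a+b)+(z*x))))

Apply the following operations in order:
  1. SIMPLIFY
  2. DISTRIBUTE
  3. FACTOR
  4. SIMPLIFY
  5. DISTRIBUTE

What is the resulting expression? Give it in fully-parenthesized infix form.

Answer: (((a*a)*(a+b))+((a*a)*(z*x)))

Derivation:
Start: ((x*0)+((a*a)*((a+b)+(z*x))))
Apply SIMPLIFY at L (target: (x*0)): ((x*0)+((a*a)*((a+b)+(z*x)))) -> (0+((a*a)*((a+b)+(z*x))))
Apply DISTRIBUTE at R (target: ((a*a)*((a+b)+(z*x)))): (0+((a*a)*((a+b)+(z*x)))) -> (0+(((a*a)*(a+b))+((a*a)*(z*x))))
Apply FACTOR at R (target: (((a*a)*(a+b))+((a*a)*(z*x)))): (0+(((a*a)*(a+b))+((a*a)*(z*x)))) -> (0+((a*a)*((a+b)+(z*x))))
Apply SIMPLIFY at root (target: (0+((a*a)*((a+b)+(z*x))))): (0+((a*a)*((a+b)+(z*x)))) -> ((a*a)*((a+b)+(z*x)))
Apply DISTRIBUTE at root (target: ((a*a)*((a+b)+(z*x)))): ((a*a)*((a+b)+(z*x))) -> (((a*a)*(a+b))+((a*a)*(z*x)))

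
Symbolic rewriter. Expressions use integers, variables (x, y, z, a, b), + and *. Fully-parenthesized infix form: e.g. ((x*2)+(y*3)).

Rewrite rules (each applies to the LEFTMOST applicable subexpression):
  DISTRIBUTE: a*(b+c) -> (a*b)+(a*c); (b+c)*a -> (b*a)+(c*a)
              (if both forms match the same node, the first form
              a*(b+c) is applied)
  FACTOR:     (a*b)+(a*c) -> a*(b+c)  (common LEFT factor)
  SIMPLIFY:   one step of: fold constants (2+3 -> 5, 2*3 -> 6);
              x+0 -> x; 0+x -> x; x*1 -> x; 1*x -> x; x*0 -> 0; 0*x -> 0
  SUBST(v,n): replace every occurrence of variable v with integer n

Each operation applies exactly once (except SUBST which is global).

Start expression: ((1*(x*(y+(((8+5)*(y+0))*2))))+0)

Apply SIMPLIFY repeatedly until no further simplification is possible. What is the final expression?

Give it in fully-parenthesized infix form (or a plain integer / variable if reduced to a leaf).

Answer: (x*(y+((13*y)*2)))

Derivation:
Start: ((1*(x*(y+(((8+5)*(y+0))*2))))+0)
Step 1: at root: ((1*(x*(y+(((8+5)*(y+0))*2))))+0) -> (1*(x*(y+(((8+5)*(y+0))*2)))); overall: ((1*(x*(y+(((8+5)*(y+0))*2))))+0) -> (1*(x*(y+(((8+5)*(y+0))*2))))
Step 2: at root: (1*(x*(y+(((8+5)*(y+0))*2)))) -> (x*(y+(((8+5)*(y+0))*2))); overall: (1*(x*(y+(((8+5)*(y+0))*2)))) -> (x*(y+(((8+5)*(y+0))*2)))
Step 3: at RRLL: (8+5) -> 13; overall: (x*(y+(((8+5)*(y+0))*2))) -> (x*(y+((13*(y+0))*2)))
Step 4: at RRLR: (y+0) -> y; overall: (x*(y+((13*(y+0))*2))) -> (x*(y+((13*y)*2)))
Fixed point: (x*(y+((13*y)*2)))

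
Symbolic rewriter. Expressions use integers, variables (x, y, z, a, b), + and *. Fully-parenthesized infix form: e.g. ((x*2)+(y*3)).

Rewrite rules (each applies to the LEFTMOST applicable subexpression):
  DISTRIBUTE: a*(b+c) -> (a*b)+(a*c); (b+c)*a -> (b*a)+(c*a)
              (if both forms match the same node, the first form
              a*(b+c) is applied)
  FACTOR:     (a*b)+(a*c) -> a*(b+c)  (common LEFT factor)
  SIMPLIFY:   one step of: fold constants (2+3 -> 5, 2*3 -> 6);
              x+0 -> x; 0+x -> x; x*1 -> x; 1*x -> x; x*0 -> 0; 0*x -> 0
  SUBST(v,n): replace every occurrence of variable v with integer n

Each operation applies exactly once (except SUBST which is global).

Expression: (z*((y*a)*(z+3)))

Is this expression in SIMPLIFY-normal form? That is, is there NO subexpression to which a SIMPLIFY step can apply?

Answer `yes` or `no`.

Expression: (z*((y*a)*(z+3)))
Scanning for simplifiable subexpressions (pre-order)...
  at root: (z*((y*a)*(z+3))) (not simplifiable)
  at R: ((y*a)*(z+3)) (not simplifiable)
  at RL: (y*a) (not simplifiable)
  at RR: (z+3) (not simplifiable)
Result: no simplifiable subexpression found -> normal form.

Answer: yes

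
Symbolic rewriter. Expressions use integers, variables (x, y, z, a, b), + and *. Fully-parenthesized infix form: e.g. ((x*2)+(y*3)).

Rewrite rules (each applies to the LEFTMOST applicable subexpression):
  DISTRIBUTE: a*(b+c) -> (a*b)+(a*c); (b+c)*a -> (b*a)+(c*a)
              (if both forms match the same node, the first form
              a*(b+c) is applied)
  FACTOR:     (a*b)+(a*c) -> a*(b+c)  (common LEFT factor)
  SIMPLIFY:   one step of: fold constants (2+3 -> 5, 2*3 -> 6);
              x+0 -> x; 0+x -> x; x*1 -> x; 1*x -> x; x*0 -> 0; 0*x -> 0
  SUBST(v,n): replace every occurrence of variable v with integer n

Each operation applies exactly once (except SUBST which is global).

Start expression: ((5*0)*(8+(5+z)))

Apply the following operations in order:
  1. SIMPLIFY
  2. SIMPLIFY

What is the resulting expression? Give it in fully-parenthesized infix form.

Start: ((5*0)*(8+(5+z)))
Apply SIMPLIFY at L (target: (5*0)): ((5*0)*(8+(5+z))) -> (0*(8+(5+z)))
Apply SIMPLIFY at root (target: (0*(8+(5+z)))): (0*(8+(5+z))) -> 0

Answer: 0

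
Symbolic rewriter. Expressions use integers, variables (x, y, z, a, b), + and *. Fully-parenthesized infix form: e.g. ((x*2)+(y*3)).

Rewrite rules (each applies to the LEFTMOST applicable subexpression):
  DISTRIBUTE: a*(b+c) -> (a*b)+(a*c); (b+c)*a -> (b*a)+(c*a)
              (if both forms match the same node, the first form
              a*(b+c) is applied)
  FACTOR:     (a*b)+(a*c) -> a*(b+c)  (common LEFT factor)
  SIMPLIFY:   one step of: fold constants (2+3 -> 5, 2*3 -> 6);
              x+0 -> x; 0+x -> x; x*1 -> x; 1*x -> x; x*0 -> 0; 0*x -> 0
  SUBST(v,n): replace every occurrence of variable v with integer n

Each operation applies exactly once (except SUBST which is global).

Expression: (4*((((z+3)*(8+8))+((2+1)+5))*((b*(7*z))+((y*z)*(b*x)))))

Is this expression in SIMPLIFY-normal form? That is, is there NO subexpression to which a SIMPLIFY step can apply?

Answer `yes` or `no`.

Answer: no

Derivation:
Expression: (4*((((z+3)*(8+8))+((2+1)+5))*((b*(7*z))+((y*z)*(b*x)))))
Scanning for simplifiable subexpressions (pre-order)...
  at root: (4*((((z+3)*(8+8))+((2+1)+5))*((b*(7*z))+((y*z)*(b*x))))) (not simplifiable)
  at R: ((((z+3)*(8+8))+((2+1)+5))*((b*(7*z))+((y*z)*(b*x)))) (not simplifiable)
  at RL: (((z+3)*(8+8))+((2+1)+5)) (not simplifiable)
  at RLL: ((z+3)*(8+8)) (not simplifiable)
  at RLLL: (z+3) (not simplifiable)
  at RLLR: (8+8) (SIMPLIFIABLE)
  at RLR: ((2+1)+5) (not simplifiable)
  at RLRL: (2+1) (SIMPLIFIABLE)
  at RR: ((b*(7*z))+((y*z)*(b*x))) (not simplifiable)
  at RRL: (b*(7*z)) (not simplifiable)
  at RRLR: (7*z) (not simplifiable)
  at RRR: ((y*z)*(b*x)) (not simplifiable)
  at RRRL: (y*z) (not simplifiable)
  at RRRR: (b*x) (not simplifiable)
Found simplifiable subexpr at path RLLR: (8+8)
One SIMPLIFY step would give: (4*((((z+3)*16)+((2+1)+5))*((b*(7*z))+((y*z)*(b*x)))))
-> NOT in normal form.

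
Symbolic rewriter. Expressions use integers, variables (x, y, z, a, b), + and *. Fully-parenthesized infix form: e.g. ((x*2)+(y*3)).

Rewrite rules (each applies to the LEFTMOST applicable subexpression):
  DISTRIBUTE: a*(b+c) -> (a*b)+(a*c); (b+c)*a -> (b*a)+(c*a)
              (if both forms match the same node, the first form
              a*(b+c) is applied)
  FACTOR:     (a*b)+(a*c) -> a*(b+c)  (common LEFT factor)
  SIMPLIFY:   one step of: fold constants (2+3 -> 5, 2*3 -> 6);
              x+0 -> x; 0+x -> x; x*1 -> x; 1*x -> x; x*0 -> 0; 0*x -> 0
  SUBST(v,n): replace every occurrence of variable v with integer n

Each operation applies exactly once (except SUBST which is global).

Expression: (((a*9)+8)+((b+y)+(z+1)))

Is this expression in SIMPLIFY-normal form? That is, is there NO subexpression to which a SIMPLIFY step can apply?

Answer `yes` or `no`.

Answer: yes

Derivation:
Expression: (((a*9)+8)+((b+y)+(z+1)))
Scanning for simplifiable subexpressions (pre-order)...
  at root: (((a*9)+8)+((b+y)+(z+1))) (not simplifiable)
  at L: ((a*9)+8) (not simplifiable)
  at LL: (a*9) (not simplifiable)
  at R: ((b+y)+(z+1)) (not simplifiable)
  at RL: (b+y) (not simplifiable)
  at RR: (z+1) (not simplifiable)
Result: no simplifiable subexpression found -> normal form.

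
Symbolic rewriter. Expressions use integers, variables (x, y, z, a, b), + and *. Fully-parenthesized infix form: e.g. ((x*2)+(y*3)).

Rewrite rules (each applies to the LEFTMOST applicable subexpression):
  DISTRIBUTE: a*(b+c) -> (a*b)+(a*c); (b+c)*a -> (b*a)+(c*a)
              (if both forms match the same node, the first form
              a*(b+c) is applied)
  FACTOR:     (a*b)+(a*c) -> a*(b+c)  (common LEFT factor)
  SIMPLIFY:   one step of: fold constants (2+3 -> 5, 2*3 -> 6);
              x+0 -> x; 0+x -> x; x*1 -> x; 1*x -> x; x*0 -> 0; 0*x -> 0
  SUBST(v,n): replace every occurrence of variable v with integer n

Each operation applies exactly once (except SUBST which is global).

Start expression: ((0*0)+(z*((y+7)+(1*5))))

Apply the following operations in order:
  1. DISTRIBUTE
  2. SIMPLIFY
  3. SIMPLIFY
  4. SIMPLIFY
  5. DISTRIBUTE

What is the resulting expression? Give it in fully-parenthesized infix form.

Answer: (((z*y)+(z*7))+(z*5))

Derivation:
Start: ((0*0)+(z*((y+7)+(1*5))))
Apply DISTRIBUTE at R (target: (z*((y+7)+(1*5)))): ((0*0)+(z*((y+7)+(1*5)))) -> ((0*0)+((z*(y+7))+(z*(1*5))))
Apply SIMPLIFY at L (target: (0*0)): ((0*0)+((z*(y+7))+(z*(1*5)))) -> (0+((z*(y+7))+(z*(1*5))))
Apply SIMPLIFY at root (target: (0+((z*(y+7))+(z*(1*5))))): (0+((z*(y+7))+(z*(1*5)))) -> ((z*(y+7))+(z*(1*5)))
Apply SIMPLIFY at RR (target: (1*5)): ((z*(y+7))+(z*(1*5))) -> ((z*(y+7))+(z*5))
Apply DISTRIBUTE at L (target: (z*(y+7))): ((z*(y+7))+(z*5)) -> (((z*y)+(z*7))+(z*5))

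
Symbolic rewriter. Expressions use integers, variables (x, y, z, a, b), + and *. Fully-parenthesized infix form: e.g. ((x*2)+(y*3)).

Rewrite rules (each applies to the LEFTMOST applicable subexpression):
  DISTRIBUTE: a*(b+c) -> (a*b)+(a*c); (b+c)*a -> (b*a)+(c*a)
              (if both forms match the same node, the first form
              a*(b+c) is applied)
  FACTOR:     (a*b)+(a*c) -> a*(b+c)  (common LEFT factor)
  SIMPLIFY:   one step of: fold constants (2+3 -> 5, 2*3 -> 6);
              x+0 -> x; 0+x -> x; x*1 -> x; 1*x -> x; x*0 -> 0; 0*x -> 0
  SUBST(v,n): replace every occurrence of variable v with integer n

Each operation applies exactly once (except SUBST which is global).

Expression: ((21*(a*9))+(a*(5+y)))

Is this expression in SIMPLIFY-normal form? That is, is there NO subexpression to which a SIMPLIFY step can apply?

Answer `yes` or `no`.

Expression: ((21*(a*9))+(a*(5+y)))
Scanning for simplifiable subexpressions (pre-order)...
  at root: ((21*(a*9))+(a*(5+y))) (not simplifiable)
  at L: (21*(a*9)) (not simplifiable)
  at LR: (a*9) (not simplifiable)
  at R: (a*(5+y)) (not simplifiable)
  at RR: (5+y) (not simplifiable)
Result: no simplifiable subexpression found -> normal form.

Answer: yes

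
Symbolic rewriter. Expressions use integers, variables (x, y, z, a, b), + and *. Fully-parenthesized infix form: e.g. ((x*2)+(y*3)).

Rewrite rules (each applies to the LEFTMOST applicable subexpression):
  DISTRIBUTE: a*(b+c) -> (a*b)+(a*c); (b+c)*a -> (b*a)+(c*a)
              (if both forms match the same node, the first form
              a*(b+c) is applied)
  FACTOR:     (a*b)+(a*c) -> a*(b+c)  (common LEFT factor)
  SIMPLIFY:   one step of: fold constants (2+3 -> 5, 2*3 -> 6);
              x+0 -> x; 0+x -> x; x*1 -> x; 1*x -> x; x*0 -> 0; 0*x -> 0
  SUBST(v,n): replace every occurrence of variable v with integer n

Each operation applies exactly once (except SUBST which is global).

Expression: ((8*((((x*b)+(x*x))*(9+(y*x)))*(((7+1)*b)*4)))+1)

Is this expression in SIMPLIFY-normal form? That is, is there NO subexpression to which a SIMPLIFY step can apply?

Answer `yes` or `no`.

Expression: ((8*((((x*b)+(x*x))*(9+(y*x)))*(((7+1)*b)*4)))+1)
Scanning for simplifiable subexpressions (pre-order)...
  at root: ((8*((((x*b)+(x*x))*(9+(y*x)))*(((7+1)*b)*4)))+1) (not simplifiable)
  at L: (8*((((x*b)+(x*x))*(9+(y*x)))*(((7+1)*b)*4))) (not simplifiable)
  at LR: ((((x*b)+(x*x))*(9+(y*x)))*(((7+1)*b)*4)) (not simplifiable)
  at LRL: (((x*b)+(x*x))*(9+(y*x))) (not simplifiable)
  at LRLL: ((x*b)+(x*x)) (not simplifiable)
  at LRLLL: (x*b) (not simplifiable)
  at LRLLR: (x*x) (not simplifiable)
  at LRLR: (9+(y*x)) (not simplifiable)
  at LRLRR: (y*x) (not simplifiable)
  at LRR: (((7+1)*b)*4) (not simplifiable)
  at LRRL: ((7+1)*b) (not simplifiable)
  at LRRLL: (7+1) (SIMPLIFIABLE)
Found simplifiable subexpr at path LRRLL: (7+1)
One SIMPLIFY step would give: ((8*((((x*b)+(x*x))*(9+(y*x)))*((8*b)*4)))+1)
-> NOT in normal form.

Answer: no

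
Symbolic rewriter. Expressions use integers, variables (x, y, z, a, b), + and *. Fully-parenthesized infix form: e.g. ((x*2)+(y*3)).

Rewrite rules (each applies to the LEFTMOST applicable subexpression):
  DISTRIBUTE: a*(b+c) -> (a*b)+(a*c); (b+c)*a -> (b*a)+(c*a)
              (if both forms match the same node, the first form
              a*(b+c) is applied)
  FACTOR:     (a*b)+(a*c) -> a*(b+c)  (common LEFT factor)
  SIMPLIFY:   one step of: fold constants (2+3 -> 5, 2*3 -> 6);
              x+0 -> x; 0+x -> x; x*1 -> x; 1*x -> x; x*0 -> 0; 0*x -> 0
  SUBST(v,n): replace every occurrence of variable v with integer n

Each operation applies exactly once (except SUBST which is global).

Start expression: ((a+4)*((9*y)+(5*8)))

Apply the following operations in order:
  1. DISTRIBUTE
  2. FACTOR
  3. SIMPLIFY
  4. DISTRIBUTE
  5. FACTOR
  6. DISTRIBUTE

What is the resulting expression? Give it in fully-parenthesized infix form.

Start: ((a+4)*((9*y)+(5*8)))
Apply DISTRIBUTE at root (target: ((a+4)*((9*y)+(5*8)))): ((a+4)*((9*y)+(5*8))) -> (((a+4)*(9*y))+((a+4)*(5*8)))
Apply FACTOR at root (target: (((a+4)*(9*y))+((a+4)*(5*8)))): (((a+4)*(9*y))+((a+4)*(5*8))) -> ((a+4)*((9*y)+(5*8)))
Apply SIMPLIFY at RR (target: (5*8)): ((a+4)*((9*y)+(5*8))) -> ((a+4)*((9*y)+40))
Apply DISTRIBUTE at root (target: ((a+4)*((9*y)+40))): ((a+4)*((9*y)+40)) -> (((a+4)*(9*y))+((a+4)*40))
Apply FACTOR at root (target: (((a+4)*(9*y))+((a+4)*40))): (((a+4)*(9*y))+((a+4)*40)) -> ((a+4)*((9*y)+40))
Apply DISTRIBUTE at root (target: ((a+4)*((9*y)+40))): ((a+4)*((9*y)+40)) -> (((a+4)*(9*y))+((a+4)*40))

Answer: (((a+4)*(9*y))+((a+4)*40))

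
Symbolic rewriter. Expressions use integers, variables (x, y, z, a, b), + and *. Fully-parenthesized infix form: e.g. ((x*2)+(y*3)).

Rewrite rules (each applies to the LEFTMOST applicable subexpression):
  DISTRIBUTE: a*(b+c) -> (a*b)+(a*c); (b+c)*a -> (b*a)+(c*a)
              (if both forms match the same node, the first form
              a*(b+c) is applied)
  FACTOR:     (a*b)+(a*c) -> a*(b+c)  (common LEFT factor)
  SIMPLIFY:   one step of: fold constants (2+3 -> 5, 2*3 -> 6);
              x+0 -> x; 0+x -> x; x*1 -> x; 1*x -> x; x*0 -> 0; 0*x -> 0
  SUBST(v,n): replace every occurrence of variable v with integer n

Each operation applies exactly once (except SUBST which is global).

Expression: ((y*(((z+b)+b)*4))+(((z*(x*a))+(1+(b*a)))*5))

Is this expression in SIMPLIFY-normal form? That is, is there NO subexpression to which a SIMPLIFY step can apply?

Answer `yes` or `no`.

Answer: yes

Derivation:
Expression: ((y*(((z+b)+b)*4))+(((z*(x*a))+(1+(b*a)))*5))
Scanning for simplifiable subexpressions (pre-order)...
  at root: ((y*(((z+b)+b)*4))+(((z*(x*a))+(1+(b*a)))*5)) (not simplifiable)
  at L: (y*(((z+b)+b)*4)) (not simplifiable)
  at LR: (((z+b)+b)*4) (not simplifiable)
  at LRL: ((z+b)+b) (not simplifiable)
  at LRLL: (z+b) (not simplifiable)
  at R: (((z*(x*a))+(1+(b*a)))*5) (not simplifiable)
  at RL: ((z*(x*a))+(1+(b*a))) (not simplifiable)
  at RLL: (z*(x*a)) (not simplifiable)
  at RLLR: (x*a) (not simplifiable)
  at RLR: (1+(b*a)) (not simplifiable)
  at RLRR: (b*a) (not simplifiable)
Result: no simplifiable subexpression found -> normal form.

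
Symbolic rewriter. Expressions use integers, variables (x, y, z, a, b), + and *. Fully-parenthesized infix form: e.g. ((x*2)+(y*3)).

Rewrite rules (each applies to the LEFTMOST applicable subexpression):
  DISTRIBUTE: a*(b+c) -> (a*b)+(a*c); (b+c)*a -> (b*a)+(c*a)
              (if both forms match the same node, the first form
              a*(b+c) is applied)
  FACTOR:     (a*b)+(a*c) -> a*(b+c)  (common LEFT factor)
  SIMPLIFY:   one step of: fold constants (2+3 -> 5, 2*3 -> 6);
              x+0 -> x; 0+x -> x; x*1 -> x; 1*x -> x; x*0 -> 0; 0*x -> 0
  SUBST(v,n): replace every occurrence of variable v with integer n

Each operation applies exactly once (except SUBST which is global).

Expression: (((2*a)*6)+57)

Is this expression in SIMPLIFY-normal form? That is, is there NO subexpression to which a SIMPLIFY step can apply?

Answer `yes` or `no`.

Answer: yes

Derivation:
Expression: (((2*a)*6)+57)
Scanning for simplifiable subexpressions (pre-order)...
  at root: (((2*a)*6)+57) (not simplifiable)
  at L: ((2*a)*6) (not simplifiable)
  at LL: (2*a) (not simplifiable)
Result: no simplifiable subexpression found -> normal form.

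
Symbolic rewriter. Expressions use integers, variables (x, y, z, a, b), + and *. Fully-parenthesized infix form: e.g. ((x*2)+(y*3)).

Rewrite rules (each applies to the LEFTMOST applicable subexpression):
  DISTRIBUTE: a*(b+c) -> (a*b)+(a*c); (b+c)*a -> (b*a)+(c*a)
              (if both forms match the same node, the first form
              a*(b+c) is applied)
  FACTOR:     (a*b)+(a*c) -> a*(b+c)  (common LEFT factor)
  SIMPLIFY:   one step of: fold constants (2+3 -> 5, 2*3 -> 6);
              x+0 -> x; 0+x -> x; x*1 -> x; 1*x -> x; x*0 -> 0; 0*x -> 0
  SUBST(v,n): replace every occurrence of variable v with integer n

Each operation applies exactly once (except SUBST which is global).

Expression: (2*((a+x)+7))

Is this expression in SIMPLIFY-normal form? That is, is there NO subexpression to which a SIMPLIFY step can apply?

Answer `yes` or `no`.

Expression: (2*((a+x)+7))
Scanning for simplifiable subexpressions (pre-order)...
  at root: (2*((a+x)+7)) (not simplifiable)
  at R: ((a+x)+7) (not simplifiable)
  at RL: (a+x) (not simplifiable)
Result: no simplifiable subexpression found -> normal form.

Answer: yes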